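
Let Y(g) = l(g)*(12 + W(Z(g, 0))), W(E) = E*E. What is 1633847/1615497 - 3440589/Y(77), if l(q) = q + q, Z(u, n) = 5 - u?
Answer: -1416960993295/430898283816 ≈ -3.2884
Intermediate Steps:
W(E) = E**2
l(q) = 2*q
Y(g) = 2*g*(12 + (5 - g)**2) (Y(g) = (2*g)*(12 + (5 - g)**2) = 2*g*(12 + (5 - g)**2))
1633847/1615497 - 3440589/Y(77) = 1633847/1615497 - 3440589*1/(154*(12 + (-5 + 77)**2)) = 1633847*(1/1615497) - 3440589*1/(154*(12 + 72**2)) = 1633847/1615497 - 3440589*1/(154*(12 + 5184)) = 1633847/1615497 - 3440589/(2*77*5196) = 1633847/1615497 - 3440589/800184 = 1633847/1615497 - 3440589*1/800184 = 1633847/1615497 - 1146863/266728 = -1416960993295/430898283816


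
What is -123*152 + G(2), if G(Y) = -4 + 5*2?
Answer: -18690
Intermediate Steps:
G(Y) = 6 (G(Y) = -4 + 10 = 6)
-123*152 + G(2) = -123*152 + 6 = -18696 + 6 = -18690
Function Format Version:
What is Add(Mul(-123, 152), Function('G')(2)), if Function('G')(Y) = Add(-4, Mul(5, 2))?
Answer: -18690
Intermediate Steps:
Function('G')(Y) = 6 (Function('G')(Y) = Add(-4, 10) = 6)
Add(Mul(-123, 152), Function('G')(2)) = Add(Mul(-123, 152), 6) = Add(-18696, 6) = -18690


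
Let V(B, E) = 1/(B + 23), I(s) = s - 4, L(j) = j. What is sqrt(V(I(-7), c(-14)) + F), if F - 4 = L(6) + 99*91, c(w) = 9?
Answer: sqrt(324687)/6 ≈ 94.969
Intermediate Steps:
I(s) = -4 + s
V(B, E) = 1/(23 + B)
F = 9019 (F = 4 + (6 + 99*91) = 4 + (6 + 9009) = 4 + 9015 = 9019)
sqrt(V(I(-7), c(-14)) + F) = sqrt(1/(23 + (-4 - 7)) + 9019) = sqrt(1/(23 - 11) + 9019) = sqrt(1/12 + 9019) = sqrt(108229/12) = sqrt(324687)/6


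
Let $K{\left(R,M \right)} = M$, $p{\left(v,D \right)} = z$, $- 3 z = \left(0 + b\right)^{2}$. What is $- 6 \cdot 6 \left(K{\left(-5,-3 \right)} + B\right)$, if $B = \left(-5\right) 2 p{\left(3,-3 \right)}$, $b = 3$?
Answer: $-972$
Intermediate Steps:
$z = -3$ ($z = - \frac{\left(0 + 3\right)^{2}}{3} = - \frac{3^{2}}{3} = \left(- \frac{1}{3}\right) 9 = -3$)
$p{\left(v,D \right)} = -3$
$B = 30$ ($B = \left(-5\right) 2 \left(-3\right) = \left(-10\right) \left(-3\right) = 30$)
$- 6 \cdot 6 \left(K{\left(-5,-3 \right)} + B\right) = - 6 \cdot 6 \left(-3 + 30\right) = - 6 \cdot 6 \cdot 27 = \left(-6\right) 162 = -972$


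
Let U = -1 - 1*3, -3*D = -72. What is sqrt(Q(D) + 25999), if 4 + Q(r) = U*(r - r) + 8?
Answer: sqrt(26003) ≈ 161.25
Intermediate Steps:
D = 24 (D = -1/3*(-72) = 24)
U = -4 (U = -1 - 3 = -4)
Q(r) = 4 (Q(r) = -4 + (-4*(r - r) + 8) = -4 + (-4*0 + 8) = -4 + (0 + 8) = -4 + 8 = 4)
sqrt(Q(D) + 25999) = sqrt(4 + 25999) = sqrt(26003)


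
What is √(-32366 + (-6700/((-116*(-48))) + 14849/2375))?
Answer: I*√884233540180005/165300 ≈ 179.89*I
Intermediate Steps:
√(-32366 + (-6700/((-116*(-48))) + 14849/2375)) = √(-32366 + (-6700/5568 + 14849*(1/2375))) = √(-32366 + (-6700*1/5568 + 14849/2375)) = √(-32366 + (-1675/1392 + 14849/2375)) = √(-32366 + 16691683/3306000) = √(-106985304317/3306000) = I*√884233540180005/165300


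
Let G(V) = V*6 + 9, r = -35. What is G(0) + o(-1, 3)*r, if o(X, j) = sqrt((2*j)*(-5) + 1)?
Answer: 9 - 35*I*sqrt(29) ≈ 9.0 - 188.48*I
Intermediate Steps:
G(V) = 9 + 6*V (G(V) = 6*V + 9 = 9 + 6*V)
o(X, j) = sqrt(1 - 10*j) (o(X, j) = sqrt(-10*j + 1) = sqrt(1 - 10*j))
G(0) + o(-1, 3)*r = (9 + 6*0) + sqrt(1 - 10*3)*(-35) = (9 + 0) + sqrt(1 - 30)*(-35) = 9 + sqrt(-29)*(-35) = 9 + (I*sqrt(29))*(-35) = 9 - 35*I*sqrt(29)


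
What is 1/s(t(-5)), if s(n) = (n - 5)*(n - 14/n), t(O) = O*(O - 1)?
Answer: 3/2215 ≈ 0.0013544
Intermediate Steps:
t(O) = O*(-1 + O)
s(n) = (-5 + n)*(n - 14/n)
1/s(t(-5)) = 1/(-14 + (-5*(-1 - 5))² - (-25)*(-1 - 5) + 70/((-5*(-1 - 5)))) = 1/(-14 + (-5*(-6))² - (-25)*(-6) + 70/((-5*(-6)))) = 1/(-14 + 30² - 5*30 + 70/30) = 1/(-14 + 900 - 150 + 70*(1/30)) = 1/(-14 + 900 - 150 + 7/3) = 1/(2215/3) = 3/2215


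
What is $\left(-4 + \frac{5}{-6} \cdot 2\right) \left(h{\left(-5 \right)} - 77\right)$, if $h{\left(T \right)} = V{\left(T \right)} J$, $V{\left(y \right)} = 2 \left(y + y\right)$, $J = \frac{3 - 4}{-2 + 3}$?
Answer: $323$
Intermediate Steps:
$J = -1$ ($J = - 1^{-1} = \left(-1\right) 1 = -1$)
$V{\left(y \right)} = 4 y$ ($V{\left(y \right)} = 2 \cdot 2 y = 4 y$)
$h{\left(T \right)} = - 4 T$ ($h{\left(T \right)} = 4 T \left(-1\right) = - 4 T$)
$\left(-4 + \frac{5}{-6} \cdot 2\right) \left(h{\left(-5 \right)} - 77\right) = \left(-4 + \frac{5}{-6} \cdot 2\right) \left(\left(-4\right) \left(-5\right) - 77\right) = \left(-4 + 5 \left(- \frac{1}{6}\right) 2\right) \left(20 - 77\right) = \left(-4 - \frac{5}{3}\right) \left(-57\right) = \left(- \frac{17}{3}\right) \left(-57\right) = 323$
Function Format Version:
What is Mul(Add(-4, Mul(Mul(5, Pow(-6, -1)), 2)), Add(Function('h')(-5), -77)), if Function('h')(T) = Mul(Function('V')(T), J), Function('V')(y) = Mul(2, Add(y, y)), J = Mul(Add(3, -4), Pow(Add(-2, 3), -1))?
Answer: 323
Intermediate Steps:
J = -1 (J = Mul(-1, Pow(1, -1)) = Mul(-1, 1) = -1)
Function('V')(y) = Mul(4, y) (Function('V')(y) = Mul(2, Mul(2, y)) = Mul(4, y))
Function('h')(T) = Mul(-4, T) (Function('h')(T) = Mul(Mul(4, T), -1) = Mul(-4, T))
Mul(Add(-4, Mul(Mul(5, Pow(-6, -1)), 2)), Add(Function('h')(-5), -77)) = Mul(Add(-4, Mul(Mul(5, Pow(-6, -1)), 2)), Add(Mul(-4, -5), -77)) = Mul(Add(-4, Mul(Mul(5, Rational(-1, 6)), 2)), Add(20, -77)) = Mul(Add(-4, Mul(Rational(-5, 6), 2)), -57) = Mul(Add(-4, Rational(-5, 3)), -57) = Mul(Rational(-17, 3), -57) = 323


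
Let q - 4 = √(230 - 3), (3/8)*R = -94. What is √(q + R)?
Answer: √(-2220 + 9*√227)/3 ≈ 15.218*I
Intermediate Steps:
R = -752/3 (R = (8/3)*(-94) = -752/3 ≈ -250.67)
q = 4 + √227 (q = 4 + √(230 - 3) = 4 + √227 ≈ 19.067)
√(q + R) = √((4 + √227) - 752/3) = √(-740/3 + √227)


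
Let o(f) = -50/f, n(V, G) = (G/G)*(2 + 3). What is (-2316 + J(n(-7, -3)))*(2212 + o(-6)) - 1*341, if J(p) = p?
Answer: -15394594/3 ≈ -5.1315e+6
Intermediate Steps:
n(V, G) = 5 (n(V, G) = 1*5 = 5)
(-2316 + J(n(-7, -3)))*(2212 + o(-6)) - 1*341 = (-2316 + 5)*(2212 - 50/(-6)) - 1*341 = -2311*(2212 - 50*(-⅙)) - 341 = -2311*(2212 + 25/3) - 341 = -2311*6661/3 - 341 = -15393571/3 - 341 = -15394594/3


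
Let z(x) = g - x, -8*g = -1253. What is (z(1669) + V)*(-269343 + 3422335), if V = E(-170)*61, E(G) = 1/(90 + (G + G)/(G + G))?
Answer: -433741738604/91 ≈ -4.7664e+9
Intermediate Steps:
g = 1253/8 (g = -⅛*(-1253) = 1253/8 ≈ 156.63)
z(x) = 1253/8 - x
E(G) = 1/91 (E(G) = 1/(90 + (2*G)/((2*G))) = 1/(90 + (2*G)*(1/(2*G))) = 1/(90 + 1) = 1/91)
V = 61/91 (V = (1/91)*61 = 61/91 ≈ 0.67033)
(z(1669) + V)*(-269343 + 3422335) = ((1253/8 - 1*1669) + 61/91)*(-269343 + 3422335) = ((1253/8 - 1669) + 61/91)*3152992 = (-12099/8 + 61/91)*3152992 = -1100521/728*3152992 = -433741738604/91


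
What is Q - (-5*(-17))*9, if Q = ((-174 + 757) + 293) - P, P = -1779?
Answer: 1890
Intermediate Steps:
Q = 2655 (Q = ((-174 + 757) + 293) - 1*(-1779) = (583 + 293) + 1779 = 876 + 1779 = 2655)
Q - (-5*(-17))*9 = 2655 - (-5*(-17))*9 = 2655 - 85*9 = 2655 - 1*765 = 2655 - 765 = 1890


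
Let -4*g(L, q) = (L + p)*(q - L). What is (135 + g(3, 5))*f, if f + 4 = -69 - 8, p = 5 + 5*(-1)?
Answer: -21627/2 ≈ -10814.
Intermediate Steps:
p = 0 (p = 5 - 5 = 0)
f = -81 (f = -4 + (-69 - 8) = -4 - 77 = -81)
g(L, q) = -L*(q - L)/4 (g(L, q) = -(L + 0)*(q - L)/4 = -L*(q - L)/4)
(135 + g(3, 5))*f = (135 + (¼)*3*(3 - 1*5))*(-81) = (135 + (¼)*3*(3 - 5))*(-81) = (135 + (¼)*3*(-2))*(-81) = (135 - 3/2)*(-81) = (267/2)*(-81) = -21627/2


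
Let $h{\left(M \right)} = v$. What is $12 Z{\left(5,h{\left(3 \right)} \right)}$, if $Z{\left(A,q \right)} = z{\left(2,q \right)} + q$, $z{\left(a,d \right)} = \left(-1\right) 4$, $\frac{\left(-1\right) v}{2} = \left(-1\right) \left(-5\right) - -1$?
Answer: $-192$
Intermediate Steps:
$v = -12$ ($v = - 2 \left(\left(-1\right) \left(-5\right) - -1\right) = - 2 \left(5 + 1\right) = \left(-2\right) 6 = -12$)
$h{\left(M \right)} = -12$
$z{\left(a,d \right)} = -4$
$Z{\left(A,q \right)} = -4 + q$
$12 Z{\left(5,h{\left(3 \right)} \right)} = 12 \left(-4 - 12\right) = 12 \left(-16\right) = -192$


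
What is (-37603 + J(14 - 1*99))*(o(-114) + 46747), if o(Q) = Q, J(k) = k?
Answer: -1757504504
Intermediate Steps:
(-37603 + J(14 - 1*99))*(o(-114) + 46747) = (-37603 + (14 - 1*99))*(-114 + 46747) = (-37603 + (14 - 99))*46633 = (-37603 - 85)*46633 = -37688*46633 = -1757504504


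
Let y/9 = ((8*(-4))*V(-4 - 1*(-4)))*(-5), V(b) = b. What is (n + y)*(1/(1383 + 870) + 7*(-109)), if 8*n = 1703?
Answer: -1463760857/9012 ≈ -1.6242e+5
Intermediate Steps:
n = 1703/8 (n = (⅛)*1703 = 1703/8 ≈ 212.88)
y = 0 (y = 9*(((8*(-4))*(-4 - 1*(-4)))*(-5)) = 9*(-32*(-4 + 4)*(-5)) = 9*(-32*0*(-5)) = 9*(0*(-5)) = 9*0 = 0)
(n + y)*(1/(1383 + 870) + 7*(-109)) = (1703/8 + 0)*(1/(1383 + 870) + 7*(-109)) = 1703*(1/2253 - 763)/8 = (1703/8)*(-1719038/2253) = -1463760857/9012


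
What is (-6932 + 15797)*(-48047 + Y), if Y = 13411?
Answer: -307048140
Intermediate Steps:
(-6932 + 15797)*(-48047 + Y) = (-6932 + 15797)*(-48047 + 13411) = 8865*(-34636) = -307048140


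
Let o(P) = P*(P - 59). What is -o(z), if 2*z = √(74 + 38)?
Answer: -28 + 118*√7 ≈ 284.20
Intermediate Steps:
z = 2*√7 (z = √(74 + 38)/2 = √112/2 = (4*√7)/2 = 2*√7 ≈ 5.2915)
o(P) = P*(-59 + P)
-o(z) = -2*√7*(-59 + 2*√7)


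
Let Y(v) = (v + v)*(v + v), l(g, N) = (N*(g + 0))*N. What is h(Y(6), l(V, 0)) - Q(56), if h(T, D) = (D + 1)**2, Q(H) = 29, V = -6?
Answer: -28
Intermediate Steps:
l(g, N) = g*N**2 (l(g, N) = (N*g)*N = g*N**2)
Y(v) = 4*v**2 (Y(v) = (2*v)*(2*v) = 4*v**2)
h(T, D) = (1 + D)**2
h(Y(6), l(V, 0)) - Q(56) = (1 - 6*0**2)**2 - 1*29 = (1 - 6*0)**2 - 29 = (1 + 0)**2 - 29 = 1**2 - 29 = 1 - 29 = -28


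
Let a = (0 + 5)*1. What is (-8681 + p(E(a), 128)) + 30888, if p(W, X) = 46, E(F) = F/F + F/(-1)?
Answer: 22253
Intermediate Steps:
a = 5 (a = 5*1 = 5)
E(F) = 1 - F (E(F) = 1 + F*(-1) = 1 - F)
(-8681 + p(E(a), 128)) + 30888 = (-8681 + 46) + 30888 = -8635 + 30888 = 22253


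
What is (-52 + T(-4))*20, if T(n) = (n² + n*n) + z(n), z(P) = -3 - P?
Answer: -380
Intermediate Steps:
T(n) = -3 - n + 2*n² (T(n) = (n² + n*n) + (-3 - n) = (n² + n²) + (-3 - n) = 2*n² + (-3 - n) = -3 - n + 2*n²)
(-52 + T(-4))*20 = (-52 + (-3 - 1*(-4) + 2*(-4)²))*20 = (-52 + (-3 + 4 + 2*16))*20 = (-52 + (-3 + 4 + 32))*20 = (-52 + 33)*20 = -19*20 = -380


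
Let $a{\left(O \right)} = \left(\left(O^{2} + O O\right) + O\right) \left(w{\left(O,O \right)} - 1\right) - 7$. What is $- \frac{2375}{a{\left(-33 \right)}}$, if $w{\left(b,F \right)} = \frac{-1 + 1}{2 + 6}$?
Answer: $\frac{2375}{2152} \approx 1.1036$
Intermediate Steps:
$w{\left(b,F \right)} = 0$ ($w{\left(b,F \right)} = \frac{0}{8} = 0 \cdot \frac{1}{8} = 0$)
$a{\left(O \right)} = -7 - O - 2 O^{2}$ ($a{\left(O \right)} = \left(\left(O^{2} + O O\right) + O\right) \left(0 - 1\right) - 7 = \left(\left(O^{2} + O^{2}\right) + O\right) \left(-1\right) - 7 = \left(2 O^{2} + O\right) \left(-1\right) - 7 = \left(O + 2 O^{2}\right) \left(-1\right) - 7 = \left(- O - 2 O^{2}\right) - 7 = -7 - O - 2 O^{2}$)
$- \frac{2375}{a{\left(-33 \right)}} = - \frac{2375}{-7 - -33 - 2 \left(-33\right)^{2}} = - \frac{2375}{-7 + 33 - 2178} = - \frac{2375}{-2152} = \left(-2375\right) \left(- \frac{1}{2152}\right) = \frac{2375}{2152}$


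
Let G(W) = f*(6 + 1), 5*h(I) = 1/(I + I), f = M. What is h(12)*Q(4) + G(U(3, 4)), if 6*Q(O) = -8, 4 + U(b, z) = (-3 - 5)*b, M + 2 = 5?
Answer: 1889/90 ≈ 20.989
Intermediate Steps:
M = 3 (M = -2 + 5 = 3)
U(b, z) = -4 - 8*b (U(b, z) = -4 + (-3 - 5)*b = -4 - 8*b)
Q(O) = -4/3 (Q(O) = (1/6)*(-8) = -4/3)
f = 3
h(I) = 1/(10*I) (h(I) = 1/(5*(I + I)) = 1/(5*((2*I))) = (1/(2*I))/5 = 1/(10*I))
G(W) = 21 (G(W) = 3*(6 + 1) = 3*7 = 21)
h(12)*Q(4) + G(U(3, 4)) = ((1/10)/12)*(-4/3) + 21 = ((1/10)*(1/12))*(-4/3) + 21 = (1/120)*(-4/3) + 21 = -1/90 + 21 = 1889/90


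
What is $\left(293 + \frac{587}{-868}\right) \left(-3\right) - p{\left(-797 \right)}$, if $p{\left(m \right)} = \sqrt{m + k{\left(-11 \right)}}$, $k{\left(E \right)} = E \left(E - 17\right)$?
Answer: $- \frac{761211}{868} - i \sqrt{489} \approx -876.97 - 22.113 i$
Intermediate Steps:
$k{\left(E \right)} = E \left(-17 + E\right)$
$p{\left(m \right)} = \sqrt{308 + m}$ ($p{\left(m \right)} = \sqrt{m - 11 \left(-17 - 11\right)} = \sqrt{m - -308} = \sqrt{m + 308} = \sqrt{308 + m}$)
$\left(293 + \frac{587}{-868}\right) \left(-3\right) - p{\left(-797 \right)} = \left(293 + \frac{587}{-868}\right) \left(-3\right) - \sqrt{308 - 797} = \left(293 + 587 \left(- \frac{1}{868}\right)\right) \left(-3\right) - \sqrt{-489} = \left(293 - \frac{587}{868}\right) \left(-3\right) - i \sqrt{489} = \frac{253737}{868} \left(-3\right) - i \sqrt{489} = - \frac{761211}{868} - i \sqrt{489}$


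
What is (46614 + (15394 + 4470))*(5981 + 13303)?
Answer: 1281961752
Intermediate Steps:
(46614 + (15394 + 4470))*(5981 + 13303) = (46614 + 19864)*19284 = 66478*19284 = 1281961752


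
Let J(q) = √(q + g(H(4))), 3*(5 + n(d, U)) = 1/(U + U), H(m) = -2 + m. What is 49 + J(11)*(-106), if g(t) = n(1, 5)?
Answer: 49 - 53*√5430/15 ≈ -211.37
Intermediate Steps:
n(d, U) = -5 + 1/(6*U) (n(d, U) = -5 + 1/(3*(U + U)) = -5 + 1/(3*((2*U))) = -5 + (1/(2*U))/3 = -5 + 1/(6*U))
g(t) = -149/30 (g(t) = -5 + (⅙)/5 = -5 + (⅙)*(⅕) = -5 + 1/30 = -149/30)
J(q) = √(-149/30 + q) (J(q) = √(q - 149/30) = √(-149/30 + q))
49 + J(11)*(-106) = 49 + (√(-4470 + 900*11)/30)*(-106) = 49 + (√(-4470 + 9900)/30)*(-106) = 49 + (√5430/30)*(-106) = 49 - 53*√5430/15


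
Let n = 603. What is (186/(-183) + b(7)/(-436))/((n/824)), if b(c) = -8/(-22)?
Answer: -61304776/44102817 ≈ -1.3900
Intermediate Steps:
b(c) = 4/11 (b(c) = -8*(-1/22) = 4/11)
(186/(-183) + b(7)/(-436))/((n/824)) = (186/(-183) + (4/11)/(-436))/((603/824)) = (186*(-1/183) + (4/11)*(-1/436))/((603*(1/824))) = (-62/61 - 1/1199)/(603/824) = -74399/73139*824/603 = -61304776/44102817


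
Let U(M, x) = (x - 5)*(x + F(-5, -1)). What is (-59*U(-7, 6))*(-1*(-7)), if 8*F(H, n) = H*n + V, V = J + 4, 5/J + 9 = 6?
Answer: -34279/12 ≈ -2856.6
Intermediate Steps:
J = -5/3 (J = 5/(-9 + 6) = 5/(-3) = 5*(-1/3) = -5/3 ≈ -1.6667)
V = 7/3 (V = -5/3 + 4 = 7/3 ≈ 2.3333)
F(H, n) = 7/24 + H*n/8 (F(H, n) = (H*n + 7/3)/8 = (7/3 + H*n)/8 = 7/24 + H*n/8)
U(M, x) = (-5 + x)*(11/12 + x) (U(M, x) = (x - 5)*(x + (7/24 + (1/8)*(-5)*(-1))) = (-5 + x)*(x + (7/24 + 5/8)) = (-5 + x)*(x + 11/12) = (-5 + x)*(11/12 + x))
(-59*U(-7, 6))*(-1*(-7)) = (-59*(-55/12 + 6**2 - 49/12*6))*(-1*(-7)) = -59*(-55/12 + 36 - 49/2)*7 = -59*83/12*7 = -4897/12*7 = -34279/12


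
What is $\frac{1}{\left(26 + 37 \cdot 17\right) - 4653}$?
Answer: $- \frac{1}{3998} \approx -0.00025012$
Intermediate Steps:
$\frac{1}{\left(26 + 37 \cdot 17\right) - 4653} = \frac{1}{\left(26 + 629\right) - 4653} = \frac{1}{655 - 4653} = \frac{1}{-3998} = - \frac{1}{3998}$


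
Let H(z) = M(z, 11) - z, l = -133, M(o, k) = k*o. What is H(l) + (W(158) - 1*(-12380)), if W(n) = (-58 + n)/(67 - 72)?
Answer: 11030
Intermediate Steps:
W(n) = 58/5 - n/5 (W(n) = (-58 + n)/(-5) = (-58 + n)*(-1/5) = 58/5 - n/5)
H(z) = 10*z (H(z) = 11*z - z = 10*z)
H(l) + (W(158) - 1*(-12380)) = 10*(-133) + ((58/5 - 1/5*158) - 1*(-12380)) = -1330 + ((58/5 - 158/5) + 12380) = -1330 + (-20 + 12380) = -1330 + 12360 = 11030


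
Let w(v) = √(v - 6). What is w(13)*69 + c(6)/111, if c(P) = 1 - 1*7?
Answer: -2/37 + 69*√7 ≈ 182.50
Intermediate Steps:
c(P) = -6 (c(P) = 1 - 7 = -6)
w(v) = √(-6 + v)
w(13)*69 + c(6)/111 = √(-6 + 13)*69 - 6/111 = √7*69 - 6*1/111 = 69*√7 - 2/37 = -2/37 + 69*√7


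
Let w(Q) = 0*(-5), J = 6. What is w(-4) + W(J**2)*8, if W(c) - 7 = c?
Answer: 344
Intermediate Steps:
W(c) = 7 + c
w(Q) = 0
w(-4) + W(J**2)*8 = 0 + (7 + 6**2)*8 = 0 + (7 + 36)*8 = 0 + 43*8 = 0 + 344 = 344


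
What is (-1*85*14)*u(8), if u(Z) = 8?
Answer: -9520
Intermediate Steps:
(-1*85*14)*u(8) = (-1*85*14)*8 = -85*14*8 = -1190*8 = -9520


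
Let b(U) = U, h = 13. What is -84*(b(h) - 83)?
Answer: 5880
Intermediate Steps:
-84*(b(h) - 83) = -84*(13 - 83) = -84*(-70) = 5880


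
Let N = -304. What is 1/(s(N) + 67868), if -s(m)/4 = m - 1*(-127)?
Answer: 1/68576 ≈ 1.4582e-5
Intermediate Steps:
s(m) = -508 - 4*m (s(m) = -4*(m - 1*(-127)) = -4*(m + 127) = -4*(127 + m) = -508 - 4*m)
1/(s(N) + 67868) = 1/((-508 - 4*(-304)) + 67868) = 1/((-508 + 1216) + 67868) = 1/(708 + 67868) = 1/68576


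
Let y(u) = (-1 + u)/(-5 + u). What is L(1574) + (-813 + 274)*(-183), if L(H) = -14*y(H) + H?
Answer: 157209037/1569 ≈ 1.0020e+5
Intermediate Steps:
y(u) = (-1 + u)/(-5 + u)
L(H) = H - 14*(-1 + H)/(-5 + H) (L(H) = -14*(-1 + H)/(-5 + H) + H = H - 14*(-1 + H)/(-5 + H))
L(1574) + (-813 + 274)*(-183) = (14 + 1574² - 19*1574)/(-5 + 1574) + (-813 + 274)*(-183) = (14 + 2477476 - 29906)/1569 - 539*(-183) = (1/1569)*2447584 + 98637 = 2447584/1569 + 98637 = 157209037/1569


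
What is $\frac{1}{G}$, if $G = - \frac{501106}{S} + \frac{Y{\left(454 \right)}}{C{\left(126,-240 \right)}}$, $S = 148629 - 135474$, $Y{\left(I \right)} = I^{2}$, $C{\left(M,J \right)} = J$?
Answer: $- \frac{52620}{47195357} \approx -0.0011149$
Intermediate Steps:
$S = 13155$ ($S = 148629 - 135474 = 13155$)
$G = - \frac{47195357}{52620}$ ($G = - \frac{501106}{13155} + \frac{454^{2}}{-240} = \left(-501106\right) \frac{1}{13155} + 206116 \left(- \frac{1}{240}\right) = - \frac{501106}{13155} - \frac{51529}{60} = - \frac{47195357}{52620} \approx -896.91$)
$\frac{1}{G} = \frac{1}{- \frac{47195357}{52620}} = - \frac{52620}{47195357}$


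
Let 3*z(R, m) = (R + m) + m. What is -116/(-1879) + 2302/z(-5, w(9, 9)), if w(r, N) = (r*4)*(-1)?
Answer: -12967442/144683 ≈ -89.627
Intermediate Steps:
w(r, N) = -4*r (w(r, N) = (4*r)*(-1) = -4*r)
z(R, m) = R/3 + 2*m/3 (z(R, m) = ((R + m) + m)/3 = (R + 2*m)/3 = R/3 + 2*m/3)
-116/(-1879) + 2302/z(-5, w(9, 9)) = -116/(-1879) + 2302/((⅓)*(-5) + 2*(-4*9)/3) = -116*(-1/1879) + 2302/(-5/3 + (⅔)*(-36)) = 116/1879 + 2302/(-5/3 - 24) = 116/1879 + 2302/(-77/3) = 116/1879 + 2302*(-3/77) = 116/1879 - 6906/77 = -12967442/144683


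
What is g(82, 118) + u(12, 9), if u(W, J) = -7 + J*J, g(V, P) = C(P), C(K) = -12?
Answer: 62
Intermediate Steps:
g(V, P) = -12
u(W, J) = -7 + J²
g(82, 118) + u(12, 9) = -12 + (-7 + 9²) = -12 + (-7 + 81) = -12 + 74 = 62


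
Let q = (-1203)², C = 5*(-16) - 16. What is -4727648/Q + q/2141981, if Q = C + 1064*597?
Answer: -1150924048535/170049729609 ≈ -6.7682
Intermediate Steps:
C = -96 (C = -80 - 16 = -96)
Q = 635112 (Q = -96 + 1064*597 = -96 + 635208 = 635112)
q = 1447209
-4727648/Q + q/2141981 = -4727648/635112 + 1447209/2141981 = -4727648*1/635112 + 1447209*(1/2141981) = -590956/79389 + 1447209/2141981 = -1150924048535/170049729609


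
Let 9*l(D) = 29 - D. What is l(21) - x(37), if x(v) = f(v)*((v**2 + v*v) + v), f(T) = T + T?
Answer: -1848142/9 ≈ -2.0535e+5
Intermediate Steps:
f(T) = 2*T
l(D) = 29/9 - D/9 (l(D) = (29 - D)/9 = 29/9 - D/9)
x(v) = 2*v*(v + 2*v**2) (x(v) = (2*v)*((v**2 + v*v) + v) = (2*v)*((v**2 + v**2) + v) = (2*v)*(2*v**2 + v) = (2*v)*(v + 2*v**2) = 2*v*(v + 2*v**2))
l(21) - x(37) = (29/9 - 1/9*21) - 37**2*(2 + 4*37) = (29/9 - 7/3) - 1369*(2 + 148) = 8/9 - 1369*150 = 8/9 - 1*205350 = 8/9 - 205350 = -1848142/9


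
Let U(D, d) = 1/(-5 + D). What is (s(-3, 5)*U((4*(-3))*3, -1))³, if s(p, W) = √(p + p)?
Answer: 6*I*√6/68921 ≈ 0.00021324*I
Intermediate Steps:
s(p, W) = √2*√p (s(p, W) = √(2*p) = √2*√p)
(s(-3, 5)*U((4*(-3))*3, -1))³ = ((√2*√(-3))/(-5 + (4*(-3))*3))³ = ((√2*(I*√3))/(-5 - 12*3))³ = ((I*√6)/(-5 - 36))³ = ((I*√6)/(-41))³ = ((I*√6)*(-1/41))³ = (-I*√6/41)³ = 6*I*√6/68921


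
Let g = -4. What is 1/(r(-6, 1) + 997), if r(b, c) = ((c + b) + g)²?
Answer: 1/1078 ≈ 0.00092764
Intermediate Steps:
r(b, c) = (-4 + b + c)² (r(b, c) = ((c + b) - 4)² = ((b + c) - 4)² = (-4 + b + c)²)
1/(r(-6, 1) + 997) = 1/((-4 - 6 + 1)² + 997) = 1/((-9)² + 997) = 1/(81 + 997) = 1/1078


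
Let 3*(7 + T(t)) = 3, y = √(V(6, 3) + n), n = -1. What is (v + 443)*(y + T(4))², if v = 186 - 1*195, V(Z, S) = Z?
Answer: 17794 - 5208*√5 ≈ 6148.6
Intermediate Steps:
v = -9 (v = 186 - 195 = -9)
y = √5 (y = √(6 - 1) = √5 ≈ 2.2361)
T(t) = -6 (T(t) = -7 + (⅓)*3 = -7 + 1 = -6)
(v + 443)*(y + T(4))² = (-9 + 443)*(√5 - 6)² = 434*(-6 + √5)²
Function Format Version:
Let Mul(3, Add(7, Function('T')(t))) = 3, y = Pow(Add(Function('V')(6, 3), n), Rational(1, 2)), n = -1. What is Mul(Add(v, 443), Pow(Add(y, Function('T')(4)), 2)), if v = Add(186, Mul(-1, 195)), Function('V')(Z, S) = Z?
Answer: Add(17794, Mul(-5208, Pow(5, Rational(1, 2)))) ≈ 6148.6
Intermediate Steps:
v = -9 (v = Add(186, -195) = -9)
y = Pow(5, Rational(1, 2)) (y = Pow(Add(6, -1), Rational(1, 2)) = Pow(5, Rational(1, 2)) ≈ 2.2361)
Function('T')(t) = -6 (Function('T')(t) = Add(-7, Mul(Rational(1, 3), 3)) = Add(-7, 1) = -6)
Mul(Add(v, 443), Pow(Add(y, Function('T')(4)), 2)) = Mul(Add(-9, 443), Pow(Add(Pow(5, Rational(1, 2)), -6), 2)) = Mul(434, Pow(Add(-6, Pow(5, Rational(1, 2))), 2))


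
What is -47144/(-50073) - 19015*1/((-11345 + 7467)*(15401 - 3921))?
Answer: 419955323491/445844383824 ≈ 0.94193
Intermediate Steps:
-47144/(-50073) - 19015*1/((-11345 + 7467)*(15401 - 3921)) = -47144*(-1/50073) - 19015/((-3878*11480)) = 47144/50073 - 19015/(-44519440) = 47144/50073 - 19015*(-1/44519440) = 47144/50073 + 3803/8903888 = 419955323491/445844383824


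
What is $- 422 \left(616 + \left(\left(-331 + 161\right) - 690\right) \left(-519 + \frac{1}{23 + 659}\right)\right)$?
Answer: $- \frac{64317680852}{341} \approx -1.8861 \cdot 10^{8}$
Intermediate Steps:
$- 422 \left(616 + \left(\left(-331 + 161\right) - 690\right) \left(-519 + \frac{1}{23 + 659}\right)\right) = - 422 \left(616 + \left(-170 - 690\right) \left(-519 + \frac{1}{682}\right)\right) = - 422 \left(616 - 860 \left(-519 + \frac{1}{682}\right)\right) = - 422 \left(616 - - \frac{152201510}{341}\right) = - 422 \left(616 + \frac{152201510}{341}\right) = \left(-422\right) \frac{152411566}{341} = - \frac{64317680852}{341}$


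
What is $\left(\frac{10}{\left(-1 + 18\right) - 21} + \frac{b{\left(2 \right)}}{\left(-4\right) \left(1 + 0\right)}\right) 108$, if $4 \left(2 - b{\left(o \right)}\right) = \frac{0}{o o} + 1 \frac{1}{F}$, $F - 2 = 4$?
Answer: $- \frac{2583}{8} \approx -322.88$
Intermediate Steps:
$F = 6$ ($F = 2 + 4 = 6$)
$b{\left(o \right)} = \frac{47}{24}$ ($b{\left(o \right)} = 2 - \frac{\frac{0}{o o} + 1 \cdot \frac{1}{6}}{4} = 2 - \frac{\frac{0}{o^{2}} + 1 \cdot \frac{1}{6}}{4} = 2 - \frac{\frac{0}{o^{2}} + \frac{1}{6}}{4} = 2 - \frac{0 + \frac{1}{6}}{4} = 2 - \frac{1}{24} = \frac{47}{24}$)
$\left(\frac{10}{\left(-1 + 18\right) - 21} + \frac{b{\left(2 \right)}}{\left(-4\right) \left(1 + 0\right)}\right) 108 = \left(\frac{10}{\left(-1 + 18\right) - 21} + \frac{47}{24 \left(- 4 \left(1 + 0\right)\right)}\right) 108 = \left(\frac{10}{17 - 21} + \frac{47}{24 \left(\left(-4\right) 1\right)}\right) 108 = \left(\frac{10}{-4} + \frac{47}{24 \left(-4\right)}\right) 108 = \left(10 \left(- \frac{1}{4}\right) + \frac{47}{24} \left(- \frac{1}{4}\right)\right) 108 = \left(- \frac{5}{2} - \frac{47}{96}\right) 108 = \left(- \frac{287}{96}\right) 108 = - \frac{2583}{8}$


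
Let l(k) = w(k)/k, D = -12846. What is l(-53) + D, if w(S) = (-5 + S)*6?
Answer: -680490/53 ≈ -12839.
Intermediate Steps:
w(S) = -30 + 6*S
l(k) = (-30 + 6*k)/k
l(-53) + D = (6 - 30/(-53)) - 12846 = (6 - 30*(-1/53)) - 12846 = (6 + 30/53) - 12846 = 348/53 - 12846 = -680490/53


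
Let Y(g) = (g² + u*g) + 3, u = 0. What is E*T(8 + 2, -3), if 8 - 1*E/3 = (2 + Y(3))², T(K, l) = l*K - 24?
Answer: 30456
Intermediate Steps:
T(K, l) = -24 + K*l (T(K, l) = K*l - 24 = -24 + K*l)
Y(g) = 3 + g² (Y(g) = (g² + 0*g) + 3 = (g² + 0) + 3 = g² + 3 = 3 + g²)
E = -564 (E = 24 - 3*(2 + (3 + 3²))² = 24 - 3*(2 + (3 + 9))² = 24 - 3*(2 + 12)² = 24 - 3*14² = 24 - 3*196 = 24 - 588 = -564)
E*T(8 + 2, -3) = -564*(-24 + (8 + 2)*(-3)) = -564*(-24 + 10*(-3)) = -564*(-24 - 30) = -564*(-54) = 30456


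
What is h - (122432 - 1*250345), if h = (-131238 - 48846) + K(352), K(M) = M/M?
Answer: -52170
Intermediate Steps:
K(M) = 1
h = -180083 (h = (-131238 - 48846) + 1 = -180084 + 1 = -180083)
h - (122432 - 1*250345) = -180083 - (122432 - 1*250345) = -180083 - (122432 - 250345) = -180083 - 1*(-127913) = -180083 + 127913 = -52170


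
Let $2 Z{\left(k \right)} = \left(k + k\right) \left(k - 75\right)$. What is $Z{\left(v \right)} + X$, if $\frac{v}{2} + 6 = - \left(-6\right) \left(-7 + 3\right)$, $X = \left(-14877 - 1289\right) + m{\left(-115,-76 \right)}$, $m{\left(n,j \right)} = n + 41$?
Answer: $-8140$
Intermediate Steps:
$m{\left(n,j \right)} = 41 + n$
$X = -16240$ ($X = \left(-14877 - 1289\right) + \left(41 - 115\right) = -16166 - 74 = -16240$)
$v = -60$ ($v = -12 + 2 \left(- \left(-6\right) \left(-7 + 3\right)\right) = -12 + 2 \left(- \left(-6\right) \left(-4\right)\right) = -12 + 2 \left(\left(-1\right) 24\right) = -12 + 2 \left(-24\right) = -12 - 48 = -60$)
$Z{\left(k \right)} = k \left(-75 + k\right)$ ($Z{\left(k \right)} = \frac{\left(k + k\right) \left(k - 75\right)}{2} = \frac{2 k \left(-75 + k\right)}{2} = k \left(-75 + k\right)$)
$Z{\left(v \right)} + X = - 60 \left(-75 - 60\right) - 16240 = \left(-60\right) \left(-135\right) - 16240 = 8100 - 16240 = -8140$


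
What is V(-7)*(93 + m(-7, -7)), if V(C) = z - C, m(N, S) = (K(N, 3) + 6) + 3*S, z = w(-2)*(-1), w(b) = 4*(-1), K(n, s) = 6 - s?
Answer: 891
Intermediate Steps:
w(b) = -4
z = 4 (z = -4*(-1) = 4)
m(N, S) = 9 + 3*S (m(N, S) = ((6 - 1*3) + 6) + 3*S = ((6 - 3) + 6) + 3*S = (3 + 6) + 3*S = 9 + 3*S)
V(C) = 4 - C
V(-7)*(93 + m(-7, -7)) = (4 - 1*(-7))*(93 + (9 + 3*(-7))) = (4 + 7)*(93 + (9 - 21)) = 11*(93 - 12) = 11*81 = 891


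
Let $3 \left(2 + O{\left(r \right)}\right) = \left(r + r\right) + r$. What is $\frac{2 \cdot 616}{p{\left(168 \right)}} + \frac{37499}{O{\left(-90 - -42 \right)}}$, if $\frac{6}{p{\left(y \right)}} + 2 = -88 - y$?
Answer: $- \frac{2686299}{50} \approx -53726.0$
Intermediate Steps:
$p{\left(y \right)} = \frac{6}{-90 - y}$ ($p{\left(y \right)} = \frac{6}{-2 - \left(88 + y\right)} = \frac{6}{-90 - y}$)
$O{\left(r \right)} = -2 + r$ ($O{\left(r \right)} = -2 + \frac{\left(r + r\right) + r}{3} = -2 + \frac{2 r + r}{3} = -2 + \frac{3 r}{3} = -2 + r$)
$\frac{2 \cdot 616}{p{\left(168 \right)}} + \frac{37499}{O{\left(-90 - -42 \right)}} = \frac{2 \cdot 616}{\left(-6\right) \frac{1}{90 + 168}} + \frac{37499}{-2 - 48} = \frac{1232}{\left(-6\right) \frac{1}{258}} + \frac{37499}{-2 + \left(-90 + 42\right)} = \frac{1232}{\left(-6\right) \frac{1}{258}} + \frac{37499}{-2 - 48} = \frac{1232}{- \frac{1}{43}} + \frac{37499}{-50} = 1232 \left(-43\right) + 37499 \left(- \frac{1}{50}\right) = -52976 - \frac{37499}{50} = - \frac{2686299}{50}$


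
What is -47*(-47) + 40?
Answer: 2249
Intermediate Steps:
-47*(-47) + 40 = 2209 + 40 = 2249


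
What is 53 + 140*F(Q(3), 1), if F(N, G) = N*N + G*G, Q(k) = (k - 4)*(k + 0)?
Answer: 1453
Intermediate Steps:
Q(k) = k*(-4 + k) (Q(k) = (-4 + k)*k = k*(-4 + k))
F(N, G) = G**2 + N**2 (F(N, G) = N**2 + G**2 = G**2 + N**2)
53 + 140*F(Q(3), 1) = 53 + 140*(1**2 + (3*(-4 + 3))**2) = 53 + 140*(1 + (3*(-1))**2) = 53 + 140*(1 + (-3)**2) = 53 + 140*(1 + 9) = 53 + 140*10 = 53 + 1400 = 1453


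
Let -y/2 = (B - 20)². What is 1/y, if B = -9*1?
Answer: -1/1682 ≈ -0.00059453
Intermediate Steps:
B = -9
y = -1682 (y = -2*(-9 - 20)² = -2*(-29)² = -2*841 = -1682)
1/y = 1/(-1682) = -1/1682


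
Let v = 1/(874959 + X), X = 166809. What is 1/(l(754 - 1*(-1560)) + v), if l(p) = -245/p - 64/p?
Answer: -92717352/12380923 ≈ -7.4887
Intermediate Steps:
l(p) = -309/p
v = 1/1041768 (v = 1/(874959 + 166809) = 1/1041768 ≈ 9.5991e-7)
1/(l(754 - 1*(-1560)) + v) = 1/(-309/(754 - 1*(-1560)) + 1/1041768) = 1/(-309/(754 + 1560) + 1/1041768) = 1/(-309/2314 + 1/1041768) = 1/(-12380923/92717352) = -92717352/12380923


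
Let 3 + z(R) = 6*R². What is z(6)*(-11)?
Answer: -2343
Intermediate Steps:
z(R) = -3 + 6*R²
z(6)*(-11) = (-3 + 6*6²)*(-11) = (-3 + 6*36)*(-11) = (-3 + 216)*(-11) = 213*(-11) = -2343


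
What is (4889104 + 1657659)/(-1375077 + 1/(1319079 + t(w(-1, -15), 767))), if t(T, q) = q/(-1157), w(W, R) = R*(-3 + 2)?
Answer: -768576699364636/161431251143755 ≈ -4.7610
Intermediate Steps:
w(W, R) = -R (w(W, R) = R*(-1) = -R)
t(T, q) = -q/1157 (t(T, q) = q*(-1/1157) = -q/1157)
(4889104 + 1657659)/(-1375077 + 1/(1319079 + t(w(-1, -15), 767))) = (4889104 + 1657659)/(-1375077 + 1/(1319079 - 1/1157*767)) = 6546763/(-1375077 + 1/(1319079 - 59/89)) = 6546763/(-1375077 + 1/(117397972/89)) = 6546763/(-1375077 + 89/117397972) = 6546763/(-161431251143755/117397972) = 6546763*(-117397972/161431251143755) = -768576699364636/161431251143755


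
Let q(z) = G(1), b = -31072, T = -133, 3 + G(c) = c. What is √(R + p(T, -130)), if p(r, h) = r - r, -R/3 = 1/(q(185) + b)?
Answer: √10358/10358 ≈ 0.0098257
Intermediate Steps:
G(c) = -3 + c
q(z) = -2 (q(z) = -3 + 1 = -2)
R = 1/10358 (R = -3/(-2 - 31072) = -3/(-31074) = -3*(-1/31074) = 1/10358 ≈ 9.6544e-5)
p(r, h) = 0
√(R + p(T, -130)) = √(1/10358 + 0) = √(1/10358) = √10358/10358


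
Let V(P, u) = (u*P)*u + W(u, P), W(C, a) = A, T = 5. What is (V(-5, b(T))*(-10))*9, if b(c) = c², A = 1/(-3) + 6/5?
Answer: 281172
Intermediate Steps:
A = 13/15 (A = 1*(-⅓) + 6*(⅕) = -⅓ + 6/5 = 13/15 ≈ 0.86667)
W(C, a) = 13/15
V(P, u) = 13/15 + P*u² (V(P, u) = (u*P)*u + 13/15 = (P*u)*u + 13/15 = P*u² + 13/15 = 13/15 + P*u²)
(V(-5, b(T))*(-10))*9 = ((13/15 - 5*(5²)²)*(-10))*9 = ((13/15 - 5*25²)*(-10))*9 = ((13/15 - 5*625)*(-10))*9 = ((13/15 - 3125)*(-10))*9 = -46862/15*(-10)*9 = (93724/3)*9 = 281172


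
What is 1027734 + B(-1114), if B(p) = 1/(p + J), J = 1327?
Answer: 218907343/213 ≈ 1.0277e+6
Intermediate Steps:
B(p) = 1/(1327 + p) (B(p) = 1/(p + 1327) = 1/(1327 + p))
1027734 + B(-1114) = 1027734 + 1/(1327 - 1114) = 1027734 + 1/213 = 218907343/213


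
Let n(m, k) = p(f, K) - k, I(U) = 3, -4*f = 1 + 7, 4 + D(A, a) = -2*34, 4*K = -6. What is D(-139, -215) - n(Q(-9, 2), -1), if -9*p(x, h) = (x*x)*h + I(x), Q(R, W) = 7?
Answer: -220/3 ≈ -73.333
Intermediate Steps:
K = -3/2 (K = (¼)*(-6) = -3/2 ≈ -1.5000)
D(A, a) = -72 (D(A, a) = -4 - 2*34 = -4 - 68 = -72)
f = -2 (f = -(1 + 7)/4 = -¼*8 = -2)
p(x, h) = -⅓ - h*x²/9 (p(x, h) = -((x*x)*h + 3)/9 = -(x²*h + 3)/9 = -(h*x² + 3)/9 = -(3 + h*x²)/9 = -⅓ - h*x²/9)
n(m, k) = ⅓ - k (n(m, k) = (-⅓ - ⅑*(-3/2)*(-2)²) - k = (-⅓ - ⅑*(-3/2)*4) - k = (-⅓ + ⅔) - k = ⅓ - k)
D(-139, -215) - n(Q(-9, 2), -1) = -72 - (⅓ - 1*(-1)) = -72 - (⅓ + 1) = -72 - 1*4/3 = -72 - 4/3 = -220/3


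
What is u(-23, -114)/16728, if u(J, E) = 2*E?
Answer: -19/1394 ≈ -0.013630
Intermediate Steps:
u(-23, -114)/16728 = (2*(-114))/16728 = -228*1/16728 = -19/1394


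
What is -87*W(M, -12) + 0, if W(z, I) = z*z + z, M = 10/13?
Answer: -20010/169 ≈ -118.40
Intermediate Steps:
M = 10/13 (M = 10*(1/13) = 10/13 ≈ 0.76923)
W(z, I) = z + z**2 (W(z, I) = z**2 + z = z + z**2)
-87*W(M, -12) + 0 = -870*(1 + 10/13)/13 + 0 = -870*23/(13*13) + 0 = -87*230/169 + 0 = -20010/169 + 0 = -20010/169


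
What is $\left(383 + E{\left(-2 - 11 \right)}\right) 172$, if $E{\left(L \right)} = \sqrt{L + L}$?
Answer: $65876 + 172 i \sqrt{26} \approx 65876.0 + 877.03 i$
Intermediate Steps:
$E{\left(L \right)} = \sqrt{2} \sqrt{L}$ ($E{\left(L \right)} = \sqrt{2 L} = \sqrt{2} \sqrt{L}$)
$\left(383 + E{\left(-2 - 11 \right)}\right) 172 = \left(383 + \sqrt{2} \sqrt{-2 - 11}\right) 172 = \left(383 + \sqrt{2} \sqrt{-13}\right) 172 = \left(383 + \sqrt{2} i \sqrt{13}\right) 172 = \left(383 + i \sqrt{26}\right) 172 = 65876 + 172 i \sqrt{26}$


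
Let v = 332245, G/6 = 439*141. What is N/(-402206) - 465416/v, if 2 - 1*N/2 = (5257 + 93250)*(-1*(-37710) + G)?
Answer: 1912749938910146/9545066605 ≈ 2.0039e+5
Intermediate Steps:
G = 371394 (G = 6*(439*141) = 6*61899 = 371394)
N = -80599215452 (N = 4 - 2*(5257 + 93250)*(-1*(-37710) + 371394) = 4 - 197014*(37710 + 371394) = 4 - 197014*409104 = 4 - 2*40299607728 = 4 - 80599215456 = -80599215452)
N/(-402206) - 465416/v = -80599215452/(-402206) - 465416/332245 = -80599215452*(-1/402206) - 465416*1/332245 = 5757086818/28729 - 465416/332245 = 1912749938910146/9545066605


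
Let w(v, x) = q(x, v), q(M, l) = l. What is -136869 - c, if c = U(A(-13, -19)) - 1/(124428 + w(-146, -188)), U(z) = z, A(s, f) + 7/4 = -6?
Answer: -34018779743/248564 ≈ -1.3686e+5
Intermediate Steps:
w(v, x) = v
A(s, f) = -31/4 (A(s, f) = -7/4 - 6 = -31/4)
c = -1926373/248564 (c = -31/4 - 1/(124428 - 146) = -31/4 - 1/124282 = -1926373/248564 ≈ -7.7500)
-136869 - c = -136869 - 1*(-1926373/248564) = -136869 + 1926373/248564 = -34018779743/248564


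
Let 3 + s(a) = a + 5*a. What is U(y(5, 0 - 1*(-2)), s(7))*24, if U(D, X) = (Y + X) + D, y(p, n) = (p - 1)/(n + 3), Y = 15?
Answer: 6576/5 ≈ 1315.2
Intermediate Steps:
y(p, n) = (-1 + p)/(3 + n)
s(a) = -3 + 6*a (s(a) = -3 + (a + 5*a) = -3 + 6*a)
U(D, X) = 15 + D + X (U(D, X) = (15 + X) + D = 15 + D + X)
U(y(5, 0 - 1*(-2)), s(7))*24 = (15 + (-1 + 5)/(3 + (0 - 1*(-2))) + (-3 + 6*7))*24 = (15 + 4/(3 + (0 + 2)) + (-3 + 42))*24 = (15 + 4/(3 + 2) + 39)*24 = (15 + 4/5 + 39)*24 = (15 + (⅕)*4 + 39)*24 = (15 + ⅘ + 39)*24 = (274/5)*24 = 6576/5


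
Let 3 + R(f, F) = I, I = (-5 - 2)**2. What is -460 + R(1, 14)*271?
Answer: 12006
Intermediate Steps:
I = 49 (I = (-7)**2 = 49)
R(f, F) = 46 (R(f, F) = -3 + 49 = 46)
-460 + R(1, 14)*271 = -460 + 46*271 = -460 + 12466 = 12006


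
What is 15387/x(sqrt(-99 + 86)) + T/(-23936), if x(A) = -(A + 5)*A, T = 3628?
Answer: 46020671/113696 + 76935*I*sqrt(13)/494 ≈ 404.77 + 561.52*I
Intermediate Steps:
x(A) = -A*(5 + A) (x(A) = -(5 + A)*A = -A*(5 + A))
15387/x(sqrt(-99 + 86)) + T/(-23936) = 15387/((-sqrt(-99 + 86)*(5 + sqrt(-99 + 86)))) + 3628/(-23936) = 15387/((-sqrt(-13)*(5 + sqrt(-13)))) + 3628*(-1/23936) = 15387/((-I*sqrt(13)*(5 + I*sqrt(13)))) - 907/5984 = 15387*(I*sqrt(13)/(13*(5 + I*sqrt(13)))) - 907/5984 = 15387*I*sqrt(13)/(13*(5 + I*sqrt(13))) - 907/5984 = -907/5984 + 15387*I*sqrt(13)/(13*(5 + I*sqrt(13)))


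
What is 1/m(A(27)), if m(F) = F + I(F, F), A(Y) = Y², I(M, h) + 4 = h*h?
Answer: 1/532166 ≈ 1.8791e-6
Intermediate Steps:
I(M, h) = -4 + h² (I(M, h) = -4 + h*h = -4 + h²)
m(F) = -4 + F + F² (m(F) = F + (-4 + F²) = -4 + F + F²)
1/m(A(27)) = 1/(-4 + 27² + (27²)²) = 1/(-4 + 729 + 729²) = 1/(-4 + 729 + 531441) = 1/532166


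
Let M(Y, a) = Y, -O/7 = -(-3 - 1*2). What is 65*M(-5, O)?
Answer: -325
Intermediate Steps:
O = -35 (O = -(-7)*(-3 - 1*2) = -(-7)*(-3 - 2) = -(-7)*(-5) = -7*5 = -35)
65*M(-5, O) = 65*(-5) = -325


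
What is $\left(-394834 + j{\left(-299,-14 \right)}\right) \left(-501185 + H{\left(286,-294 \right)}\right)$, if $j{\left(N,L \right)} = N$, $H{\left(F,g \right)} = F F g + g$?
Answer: $9700318768899$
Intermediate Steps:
$H{\left(F,g \right)} = g + g F^{2}$ ($H{\left(F,g \right)} = F^{2} g + g = g F^{2} + g = g + g F^{2}$)
$\left(-394834 + j{\left(-299,-14 \right)}\right) \left(-501185 + H{\left(286,-294 \right)}\right) = \left(-394834 - 299\right) \left(-501185 - 294 \left(1 + 286^{2}\right)\right) = - 395133 \left(-501185 - 294 \left(1 + 81796\right)\right) = - 395133 \left(-501185 - 24048318\right) = \left(-395133\right) \left(-24549503\right) = 9700318768899$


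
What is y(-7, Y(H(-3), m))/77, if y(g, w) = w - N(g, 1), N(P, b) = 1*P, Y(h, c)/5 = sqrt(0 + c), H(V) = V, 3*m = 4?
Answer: 1/11 + 10*sqrt(3)/231 ≈ 0.16589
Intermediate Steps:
m = 4/3 (m = (1/3)*4 = 4/3 ≈ 1.3333)
Y(h, c) = 5*sqrt(c) (Y(h, c) = 5*sqrt(0 + c) = 5*sqrt(c))
N(P, b) = P
y(g, w) = w - g
y(-7, Y(H(-3), m))/77 = (5*sqrt(4/3) - 1*(-7))/77 = (5*(2*sqrt(3)/3) + 7)*(1/77) = (10*sqrt(3)/3 + 7)*(1/77) = (7 + 10*sqrt(3)/3)*(1/77) = 1/11 + 10*sqrt(3)/231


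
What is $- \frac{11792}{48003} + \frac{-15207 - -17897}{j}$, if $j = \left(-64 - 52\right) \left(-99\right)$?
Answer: $- \frac{1048543}{91877742} \approx -0.011412$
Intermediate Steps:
$j = 11484$ ($j = \left(-116\right) \left(-99\right) = 11484$)
$- \frac{11792}{48003} + \frac{-15207 - -17897}{j} = - \frac{11792}{48003} + \frac{-15207 - -17897}{11484} = \left(-11792\right) \frac{1}{48003} + \left(-15207 + 17897\right) \frac{1}{11484} = - \frac{11792}{48003} + 2690 \cdot \frac{1}{11484} = - \frac{11792}{48003} + \frac{1345}{5742} = - \frac{1048543}{91877742}$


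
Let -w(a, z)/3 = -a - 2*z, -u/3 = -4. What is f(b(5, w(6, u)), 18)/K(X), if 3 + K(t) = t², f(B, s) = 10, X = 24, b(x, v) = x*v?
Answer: 10/573 ≈ 0.017452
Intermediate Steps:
u = 12 (u = -3*(-4) = 12)
w(a, z) = 3*a + 6*z (w(a, z) = -3*(-a - 2*z) = 3*a + 6*z)
b(x, v) = v*x
K(t) = -3 + t²
f(b(5, w(6, u)), 18)/K(X) = 10/(-3 + 24²) = 10/(-3 + 576) = 10/573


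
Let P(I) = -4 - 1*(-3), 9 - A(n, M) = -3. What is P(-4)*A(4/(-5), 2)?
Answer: -12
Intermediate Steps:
A(n, M) = 12 (A(n, M) = 9 - 1*(-3) = 9 + 3 = 12)
P(I) = -1 (P(I) = -4 + 3 = -1)
P(-4)*A(4/(-5), 2) = -1*12 = -12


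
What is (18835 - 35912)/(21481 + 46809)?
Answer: -17077/68290 ≈ -0.25007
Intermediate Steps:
(18835 - 35912)/(21481 + 46809) = -17077/68290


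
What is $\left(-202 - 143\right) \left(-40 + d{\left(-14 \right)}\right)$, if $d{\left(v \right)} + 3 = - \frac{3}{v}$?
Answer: $\frac{206655}{14} \approx 14761.0$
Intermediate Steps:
$d{\left(v \right)} = -3 - \frac{3}{v}$
$\left(-202 - 143\right) \left(-40 + d{\left(-14 \right)}\right) = \left(-202 - 143\right) \left(-40 - \left(3 + \frac{3}{-14}\right)\right) = \left(-202 + \left(-164 + 21\right)\right) \left(-40 - \frac{39}{14}\right) = \left(-202 - 143\right) \left(-40 + \left(-3 + \frac{3}{14}\right)\right) = - 345 \left(-40 - \frac{39}{14}\right) = \left(-345\right) \left(- \frac{599}{14}\right) = \frac{206655}{14}$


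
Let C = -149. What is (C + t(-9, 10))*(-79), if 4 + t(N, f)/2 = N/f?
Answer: 62726/5 ≈ 12545.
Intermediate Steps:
t(N, f) = -8 + 2*N/f (t(N, f) = -8 + 2*(N/f) = -8 + 2*N/f)
(C + t(-9, 10))*(-79) = (-149 + (-8 + 2*(-9)/10))*(-79) = (-149 + (-8 + 2*(-9)*(⅒)))*(-79) = (-149 + (-8 - 9/5))*(-79) = (-149 - 49/5)*(-79) = -794/5*(-79) = 62726/5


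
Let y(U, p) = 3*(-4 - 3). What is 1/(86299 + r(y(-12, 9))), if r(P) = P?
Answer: 1/86278 ≈ 1.1590e-5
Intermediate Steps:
y(U, p) = -21 (y(U, p) = 3*(-7) = -21)
1/(86299 + r(y(-12, 9))) = 1/(86299 - 21) = 1/86278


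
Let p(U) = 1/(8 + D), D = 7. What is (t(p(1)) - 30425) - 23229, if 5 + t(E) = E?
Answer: -804884/15 ≈ -53659.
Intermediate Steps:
p(U) = 1/15 (p(U) = 1/(8 + 7) = 1/15)
t(E) = -5 + E
(t(p(1)) - 30425) - 23229 = ((-5 + 1/15) - 30425) - 23229 = (-74/15 - 30425) - 23229 = -456449/15 - 23229 = -804884/15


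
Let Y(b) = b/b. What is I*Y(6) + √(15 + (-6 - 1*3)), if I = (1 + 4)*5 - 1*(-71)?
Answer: 96 + √6 ≈ 98.449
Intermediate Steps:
Y(b) = 1
I = 96 (I = 5*5 + 71 = 25 + 71 = 96)
I*Y(6) + √(15 + (-6 - 1*3)) = 96*1 + √(15 + (-6 - 1*3)) = 96 + √(15 + (-6 - 3)) = 96 + √(15 - 9) = 96 + √6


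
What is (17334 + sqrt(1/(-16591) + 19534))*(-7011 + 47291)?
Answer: 698213520 + 40280*sqrt(5376953846463)/16591 ≈ 7.0384e+8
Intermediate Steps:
(17334 + sqrt(1/(-16591) + 19534))*(-7011 + 47291) = (17334 + sqrt(-1/16591 + 19534))*40280 = (17334 + sqrt(324088593/16591))*40280 = (17334 + sqrt(5376953846463)/16591)*40280 = 698213520 + 40280*sqrt(5376953846463)/16591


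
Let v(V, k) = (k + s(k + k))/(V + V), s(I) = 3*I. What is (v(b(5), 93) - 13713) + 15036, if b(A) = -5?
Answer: 12579/10 ≈ 1257.9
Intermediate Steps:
v(V, k) = 7*k/(2*V) (v(V, k) = (k + 3*(k + k))/(V + V) = (k + 3*(2*k))/((2*V)) = (k + 6*k)*(1/(2*V)) = (7*k)*(1/(2*V)) = 7*k/(2*V))
(v(b(5), 93) - 13713) + 15036 = ((7/2)*93/(-5) - 13713) + 15036 = ((7/2)*93*(-⅕) - 13713) + 15036 = (-651/10 - 13713) + 15036 = -137781/10 + 15036 = 12579/10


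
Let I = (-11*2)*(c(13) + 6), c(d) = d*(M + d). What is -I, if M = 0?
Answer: 3850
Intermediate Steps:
c(d) = d² (c(d) = d*(0 + d) = d*d = d²)
I = -3850 (I = (-11*2)*(13² + 6) = -22*(169 + 6) = -22*175 = -3850)
-I = -1*(-3850) = 3850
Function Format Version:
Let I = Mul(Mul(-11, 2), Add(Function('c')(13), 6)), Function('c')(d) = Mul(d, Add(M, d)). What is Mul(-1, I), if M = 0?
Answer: 3850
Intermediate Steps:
Function('c')(d) = Pow(d, 2) (Function('c')(d) = Mul(d, Add(0, d)) = Mul(d, d) = Pow(d, 2))
I = -3850 (I = Mul(Mul(-11, 2), Add(Pow(13, 2), 6)) = Mul(-22, Add(169, 6)) = Mul(-22, 175) = -3850)
Mul(-1, I) = Mul(-1, -3850) = 3850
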